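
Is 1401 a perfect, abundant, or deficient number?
deficient

Proper divisors of 1401: sum = 1 + 3 + 467 = 471
Since 471 < 1401, 1401 is deficient.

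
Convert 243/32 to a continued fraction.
[7; 1, 1, 2, 6]

Euclidean algorithm steps:
243 = 7 × 32 + 19
32 = 1 × 19 + 13
19 = 1 × 13 + 6
13 = 2 × 6 + 1
6 = 6 × 1 + 0
Continued fraction: [7; 1, 1, 2, 6]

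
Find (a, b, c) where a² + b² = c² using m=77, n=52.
(3225, 8008, 8633)

Euclid's formula: a = m² - n², b = 2mn, c = m² + n²
m = 77, n = 52
a = 77² - 52² = 5929 - 2704 = 3225
b = 2 × 77 × 52 = 8008
c = 77² + 52² = 5929 + 2704 = 8633
Verification: 3225² + 8008² = 10400625 + 64128064 = 74528689 = 8633² ✓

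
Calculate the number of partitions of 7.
15

p(n) counts ways to write n as a sum of positive integers (order ignored).
Examples: 7; 6 + 1; 5 + 2; 5 + 1 + 1; 4 + 3; ... (15 total)
p(7) = 15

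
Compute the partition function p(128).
4351078600

p(n) counts ways to write n as a sum of positive integers (order ignored).
Euler's pentagonal recurrence: p(k) = p(k-1) + p(k-2) - p(k-5) - p(k-7) + p(k-12) + p(k-15) - ... (offsets j(3j∓1)/2, signs ++--, p(0)=1, p(<0)=0).
DP table for k = 0..127: p(0)=1, p(1)=1, p(2)=2, p(3)=3, p(4)=5, p(5)=7, p(6)=11, p(7)=15, p(8)=22, p(9)=30, p(10)=42, p(11)=56, p(12)=77, p(13)=101, p(14)=135, p(15)=176, p(16)=231, p(17)=297, p(18)=385, p(19)=490, p(20)=627, p(21)=792, p(22)=1002, p(23)=1255, p(24)=1575, p(25)=1958, p(26)=2436, p(27)=3010, p(28)=3718, p(29)=4565, p(30)=5604, p(31)=6842, p(32)=8349, p(33)=10143, p(34)=12310, p(35)=14883, p(36)=17977, p(37)=21637, p(38)=26015, p(39)=31185, p(40)=37338, p(41)=44583, p(42)=53174, p(43)=63261, p(44)=75175, p(45)=89134, p(46)=105558, p(47)=124754, p(48)=147273, p(49)=173525, p(50)=204226, p(51)=239943, p(52)=281589, p(53)=329931, p(54)=386155, p(55)=451276, p(56)=526823, p(57)=614154, p(58)=715220, p(59)=831820, p(60)=966467, p(61)=1121505, p(62)=1300156, p(63)=1505499, p(64)=1741630, p(65)=2012558, p(66)=2323520, p(67)=2679689, p(68)=3087735, p(69)=3554345, p(70)=4087968, p(71)=4697205, p(72)=5392783, p(73)=6185689, p(74)=7089500, p(75)=8118264, p(76)=9289091, p(77)=10619863, p(78)=12132164, p(79)=13848650, p(80)=15796476, p(81)=18004327, p(82)=20506255, p(83)=23338469, p(84)=26543660, p(85)=30167357, p(86)=34262962, p(87)=38887673, p(88)=44108109, p(89)=49995925, p(90)=56634173, p(91)=64112359, p(92)=72533807, p(93)=82010177, p(94)=92669720, p(95)=104651419, p(96)=118114304, p(97)=133230930, p(98)=150198136, p(99)=169229875, p(100)=190569292, p(101)=214481126, p(102)=241265379, p(103)=271248950, p(104)=304801365, p(105)=342325709, p(106)=384276336, p(107)=431149389, p(108)=483502844, p(109)=541946240, p(110)=607163746, p(111)=679903203, p(112)=761002156, p(113)=851376628, p(114)=952050665, p(115)=1064144451, p(116)=1188908248, p(117)=1327710076, p(118)=1482074143, p(119)=1653668665, p(120)=1844349560, p(121)=2056148051, p(122)=2291320912, p(123)=2552338241, p(124)=2841940500, p(125)=3163127352, p(126)=3519222692, p(127)=3913864295.
Final step: p(128) = p(127) + p(126) - p(123) - p(121) + p(116) + p(113) - p(106) - p(102) + p(93) + p(88) - p(77) - p(71) + p(58) + p(51) - p(36) - p(28) + p(11) + p(2)
= 3913864295 + 3519222692 - 2552338241 - 2056148051 + 1188908248 + 851376628 - 384276336 - 241265379 + 82010177 + 44108109 - 10619863 - 4697205 + 715220 + 239943 - 17977 - 3718 + 56 + 2
= 4351078600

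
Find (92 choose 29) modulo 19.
17

Using Lucas' theorem:
Write n=92 and k=29 in base 19:
n in base 19: [4, 16]
k in base 19: [1, 10]
C(92,29) mod 19 = ∏ C(n_i, k_i) mod 19
Digit binomials (mod 19): C(4,1) = 4; C(16,10) = 8008 ≡ 9
Product: 4 × 9 = 36 ≡ 17 (mod 19)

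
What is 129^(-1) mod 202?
83

gcd(129, 202) = 1, so the inverse exists.
Extended Euclidean algorithm on (202, 129):
202 = 1 × 129 + 73  ⟹  73 = (1)·202 + (-1)·129
129 = 1 × 73 + 56  ⟹  56 = (-1)·202 + (2)·129
73 = 1 × 56 + 17  ⟹  17 = (2)·202 + (-3)·129
56 = 3 × 17 + 5  ⟹  5 = (-7)·202 + (11)·129
17 = 3 × 5 + 2  ⟹  2 = (23)·202 + (-36)·129
5 = 2 × 2 + 1  ⟹  1 = (-53)·202 + (83)·129
So (83)·129 ≡ 1 (mod 202), i.e. 129^(-1) ≡ 83 (mod 202).
Check: 129 × 83 = 10707 ≡ 1 (mod 202)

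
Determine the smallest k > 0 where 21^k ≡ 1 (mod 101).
50

101 is prime, so ord(21) divides φ(101) = 100.
Divisors of 100: 1, 2, 4, 5, 10, 20, 25, 50, 100.
Repeated squaring: 21^1 ≡ 21, 21^2 ≡ 37, 21^4 ≡ 56, 21^8 ≡ 5, 21^16 ≡ 25, 21^32 ≡ 19, 21^64 ≡ 58 (mod 101).
Test 21^d mod 101 for each divisor d in increasing order:
21^1 ≡ 21
21^2 ≡ 37
21^4 ≡ 56
21^5 = 21^4·21^1 ≡ 65
21^10 = 21^8·21^2 ≡ 84
21^20 = 21^16·21^4 ≡ 87
21^25 = 21^16·21^8·21^1 ≡ 100
21^50 = 21^32·21^16·21^2 ≡ 1  ← first divisor giving 1
The order is 50.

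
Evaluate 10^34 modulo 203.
109

Repeated squaring. Binary of 34 = 100010.
10^1 ≡ 10 (mod 203); 10^2 ≡ 100 (mod 203); 10^4 ≡ 53 (mod 203); 10^8 ≡ 170 (mod 203); 10^16 ≡ 74 (mod 203); 10^32 ≡ 198 (mod 203)
10^34 = 10^2 × 10^32 ≡ 109 (mod 203)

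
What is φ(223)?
222

223 = 223
φ(n) = n × ∏(1 - 1/p) for each prime p dividing n
φ(223) = 223 × (1 - 1/223) = 222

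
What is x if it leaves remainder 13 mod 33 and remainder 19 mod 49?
607

Using Chinese Remainder Theorem:
M = 33 × 49 = 1617
M1 = 49, M2 = 33
y1 = 49^(-1) mod 33 = 31
y2 = 33^(-1) mod 49 = 3
x = (13×49×31 + 19×33×3) mod 1617 = 607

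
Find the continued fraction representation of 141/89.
[1; 1, 1, 2, 2, 7]

Euclidean algorithm steps:
141 = 1 × 89 + 52
89 = 1 × 52 + 37
52 = 1 × 37 + 15
37 = 2 × 15 + 7
15 = 2 × 7 + 1
7 = 7 × 1 + 0
Continued fraction: [1; 1, 1, 2, 2, 7]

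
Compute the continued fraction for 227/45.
[5; 22, 2]

Euclidean algorithm steps:
227 = 5 × 45 + 2
45 = 22 × 2 + 1
2 = 2 × 1 + 0
Continued fraction: [5; 22, 2]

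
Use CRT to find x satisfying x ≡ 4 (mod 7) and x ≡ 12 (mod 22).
144

Using Chinese Remainder Theorem:
M = 7 × 22 = 154
M1 = 22, M2 = 7
y1 = 22^(-1) mod 7 = 1
y2 = 7^(-1) mod 22 = 19
x = (4×22×1 + 12×7×19) mod 154 = 144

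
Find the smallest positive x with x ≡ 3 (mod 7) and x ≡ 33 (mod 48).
129

Using Chinese Remainder Theorem:
M = 7 × 48 = 336
M1 = 48, M2 = 7
y1 = 48^(-1) mod 7 = 6
y2 = 7^(-1) mod 48 = 7
x = (3×48×6 + 33×7×7) mod 336 = 129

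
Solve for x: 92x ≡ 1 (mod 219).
50

gcd(92, 219) = 1, so the inverse exists.
Extended Euclidean algorithm on (219, 92):
219 = 2 × 92 + 35  ⟹  35 = (1)·219 + (-2)·92
92 = 2 × 35 + 22  ⟹  22 = (-2)·219 + (5)·92
35 = 1 × 22 + 13  ⟹  13 = (3)·219 + (-7)·92
22 = 1 × 13 + 9  ⟹  9 = (-5)·219 + (12)·92
13 = 1 × 9 + 4  ⟹  4 = (8)·219 + (-19)·92
9 = 2 × 4 + 1  ⟹  1 = (-21)·219 + (50)·92
So (50)·92 ≡ 1 (mod 219), i.e. 92^(-1) ≡ 50 (mod 219).
Check: 92 × 50 = 4600 ≡ 1 (mod 219)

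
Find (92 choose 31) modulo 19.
3

Using Lucas' theorem:
Write n=92 and k=31 in base 19:
n in base 19: [4, 16]
k in base 19: [1, 12]
C(92,31) mod 19 = ∏ C(n_i, k_i) mod 19
Digit binomials (mod 19): C(4,1) = 4; C(16,12) = 1820 ≡ 15
Product: 4 × 15 = 60 ≡ 3 (mod 19)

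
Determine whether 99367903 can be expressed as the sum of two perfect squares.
Not possible

Factorization: 99367903 = 37 × 139^3
By Fermat: n is sum of two squares iff every prime p ≡ 3 (mod 4) appears to even power.
Prime(s) ≡ 3 (mod 4) with odd exponent: [(139, 3)]
Therefore 99367903 cannot be expressed as a² + b².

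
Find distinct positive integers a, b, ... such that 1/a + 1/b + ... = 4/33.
1/9 + 1/99

Greedy algorithm:
4/33: ceiling(33/4) = 9, use 1/9
1/99: ceiling(99/1) = 99, use 1/99
Result: 4/33 = 1/9 + 1/99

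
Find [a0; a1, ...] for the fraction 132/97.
[1; 2, 1, 3, 2, 1, 2]

Euclidean algorithm steps:
132 = 1 × 97 + 35
97 = 2 × 35 + 27
35 = 1 × 27 + 8
27 = 3 × 8 + 3
8 = 2 × 3 + 2
3 = 1 × 2 + 1
2 = 2 × 1 + 0
Continued fraction: [1; 2, 1, 3, 2, 1, 2]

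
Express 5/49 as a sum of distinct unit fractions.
1/10 + 1/490

Greedy algorithm:
5/49: ceiling(49/5) = 10, use 1/10
1/490: ceiling(490/1) = 490, use 1/490
Result: 5/49 = 1/10 + 1/490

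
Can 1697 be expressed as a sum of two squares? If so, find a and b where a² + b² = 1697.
4² + 41² (a=4, b=41)

Factorization: 1697 = 1697
By Fermat: n is sum of two squares iff every prime p ≡ 3 (mod 4) appears to even power.
All primes ≡ 3 (mod 4) appear to even power.
Search a = 0, 1, 2, … for 1697 - a² a perfect square: first hit at a = 4: 1697 - 16 = 1681 = 41².
1697 = 4² + 41² = 16 + 1681 ✓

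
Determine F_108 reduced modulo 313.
163

Matrix identity: Q^n = [[F_(n+1), F_n], [F_n, F_(n-1)]] with Q = [[1,1],[1,0]].
n = 108 = 1101100₂. Square-and-multiply, entries mod 313:
Q^1 = [[1,1],[1,0]]
Q^3 = (Q^1)²·Q = [[3,2],[2,1]]
Q^6 = (Q^3)² = [[13,8],[8,5]]
Q^13 = (Q^6)²·Q = [[64,233],[233,144]]
Q^27 = (Q^13)²·Q = [[116,167],[167,262]]
Q^54 = (Q^27)² = [[29,213],[213,129]]
Q^108 = (Q^54)² = [[199,163],[163,36]]
F_108 mod 313 = Q^108[0][1] = 163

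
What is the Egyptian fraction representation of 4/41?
1/11 + 1/151 + 1/34051 + 1/2318907151

Greedy algorithm:
4/41: ceiling(41/4) = 11, use 1/11
3/451: ceiling(451/3) = 151, use 1/151
2/68101: ceiling(68101/2) = 34051, use 1/34051
1/2318907151: ceiling(2318907151/1) = 2318907151, use 1/2318907151
Result: 4/41 = 1/11 + 1/151 + 1/34051 + 1/2318907151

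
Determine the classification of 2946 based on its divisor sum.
abundant

Proper divisors of 2946: sum = 1 + 2 + 3 + 6 + 491 + 982 + 1473 = 2958
Since 2958 > 2946, 2946 is abundant.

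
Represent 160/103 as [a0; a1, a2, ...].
[1; 1, 1, 4, 5, 2]

Euclidean algorithm steps:
160 = 1 × 103 + 57
103 = 1 × 57 + 46
57 = 1 × 46 + 11
46 = 4 × 11 + 2
11 = 5 × 2 + 1
2 = 2 × 1 + 0
Continued fraction: [1; 1, 1, 4, 5, 2]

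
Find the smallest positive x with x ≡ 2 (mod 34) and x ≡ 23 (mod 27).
104

Using Chinese Remainder Theorem:
M = 34 × 27 = 918
M1 = 27, M2 = 34
y1 = 27^(-1) mod 34 = 29
y2 = 34^(-1) mod 27 = 4
x = (2×27×29 + 23×34×4) mod 918 = 104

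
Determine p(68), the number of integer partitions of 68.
3087735

p(n) counts ways to write n as a sum of positive integers (order ignored).
Euler's pentagonal recurrence: p(k) = p(k-1) + p(k-2) - p(k-5) - p(k-7) + p(k-12) + p(k-15) - ... (offsets j(3j∓1)/2, signs ++--, p(0)=1, p(<0)=0).
DP table for k = 0..67: p(0)=1, p(1)=1, p(2)=2, p(3)=3, p(4)=5, p(5)=7, p(6)=11, p(7)=15, p(8)=22, p(9)=30, p(10)=42, p(11)=56, p(12)=77, p(13)=101, p(14)=135, p(15)=176, p(16)=231, p(17)=297, p(18)=385, p(19)=490, p(20)=627, p(21)=792, p(22)=1002, p(23)=1255, p(24)=1575, p(25)=1958, p(26)=2436, p(27)=3010, p(28)=3718, p(29)=4565, p(30)=5604, p(31)=6842, p(32)=8349, p(33)=10143, p(34)=12310, p(35)=14883, p(36)=17977, p(37)=21637, p(38)=26015, p(39)=31185, p(40)=37338, p(41)=44583, p(42)=53174, p(43)=63261, p(44)=75175, p(45)=89134, p(46)=105558, p(47)=124754, p(48)=147273, p(49)=173525, p(50)=204226, p(51)=239943, p(52)=281589, p(53)=329931, p(54)=386155, p(55)=451276, p(56)=526823, p(57)=614154, p(58)=715220, p(59)=831820, p(60)=966467, p(61)=1121505, p(62)=1300156, p(63)=1505499, p(64)=1741630, p(65)=2012558, p(66)=2323520, p(67)=2679689.
Final step: p(68) = p(67) + p(66) - p(63) - p(61) + p(56) + p(53) - p(46) - p(42) + p(33) + p(28) - p(17) - p(11)
= 2679689 + 2323520 - 1505499 - 1121505 + 526823 + 329931 - 105558 - 53174 + 10143 + 3718 - 297 - 56
= 3087735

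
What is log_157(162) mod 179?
155

Baby-step giant-step with step n = ⌈√179⌉ = 14.
Baby steps 157^j mod 179 (j:value) for j=0..13: 0:1, 1:157, 2:126, 3:92, 4:124, 5:136, 6:51, 7:131, 8:161, 9:38, 10:59, 11:134, 12:95, 13:58.
Giant-step multiplier: 157^(-14) ≡ 157^(178-14) = 157^164 ≡ 70 (mod 179).
Giant steps γ_i = 162·70^i mod 179: γ_0=162, γ_1=63, γ_2=114, γ_3=104, γ_4=120, γ_5=166, γ_6=164, γ_7=24, γ_8=69, γ_9=176, γ_10=148, γ_11=157 (in table at j=1).
x = i·n + j = 11·14 + 1 = 155.
Check: 157^155 ≡ 162 (mod 179).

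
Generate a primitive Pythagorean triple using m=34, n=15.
(931, 1020, 1381)

Euclid's formula: a = m² - n², b = 2mn, c = m² + n²
m = 34, n = 15
a = 34² - 15² = 1156 - 225 = 931
b = 2 × 34 × 15 = 1020
c = 34² + 15² = 1156 + 225 = 1381
Verification: 931² + 1020² = 866761 + 1040400 = 1907161 = 1381² ✓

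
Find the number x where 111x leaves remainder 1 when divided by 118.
101

gcd(111, 118) = 1, so the inverse exists.
Extended Euclidean algorithm on (118, 111):
118 = 1 × 111 + 7  ⟹  7 = (1)·118 + (-1)·111
111 = 15 × 7 + 6  ⟹  6 = (-15)·118 + (16)·111
7 = 1 × 6 + 1  ⟹  1 = (16)·118 + (-17)·111
So (-17)·111 ≡ 1 (mod 118), i.e. 111^(-1) ≡ -17 ≡ 101 (mod 118).
Check: 111 × 101 = 11211 ≡ 1 (mod 118)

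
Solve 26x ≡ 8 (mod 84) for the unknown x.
x ≡ 10 (mod 42)

gcd(26, 84) = 2, which divides 8, so solutions exist.
Divide through by 2: 13x ≡ 4 (mod 42).
Find 13^(-1) mod 42 by the extended Euclidean algorithm:
42 = 3 × 13 + 3  ⟹  3 = (1)·42 + (-3)·13
13 = 4 × 3 + 1  ⟹  1 = (-4)·42 + (13)·13
So (13)·13 ≡ 1 (mod 42), i.e. 13^(-1) ≡ 13 (mod 42).
x ≡ 13 × 4 = 52 ≡ 10 (mod 42).
Check: 26 × 10 = 260 ≡ 8 (mod 84).
x ≡ 10 (mod 42), giving 2 solutions mod 84.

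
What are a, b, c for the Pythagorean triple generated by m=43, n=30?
(949, 2580, 2749)

Euclid's formula: a = m² - n², b = 2mn, c = m² + n²
m = 43, n = 30
a = 43² - 30² = 1849 - 900 = 949
b = 2 × 43 × 30 = 2580
c = 43² + 30² = 1849 + 900 = 2749
Verification: 949² + 2580² = 900601 + 6656400 = 7557001 = 2749² ✓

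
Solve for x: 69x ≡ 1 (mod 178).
129

gcd(69, 178) = 1, so the inverse exists.
Extended Euclidean algorithm on (178, 69):
178 = 2 × 69 + 40  ⟹  40 = (1)·178 + (-2)·69
69 = 1 × 40 + 29  ⟹  29 = (-1)·178 + (3)·69
40 = 1 × 29 + 11  ⟹  11 = (2)·178 + (-5)·69
29 = 2 × 11 + 7  ⟹  7 = (-5)·178 + (13)·69
11 = 1 × 7 + 4  ⟹  4 = (7)·178 + (-18)·69
7 = 1 × 4 + 3  ⟹  3 = (-12)·178 + (31)·69
4 = 1 × 3 + 1  ⟹  1 = (19)·178 + (-49)·69
So (-49)·69 ≡ 1 (mod 178), i.e. 69^(-1) ≡ -49 ≡ 129 (mod 178).
Check: 69 × 129 = 8901 ≡ 1 (mod 178)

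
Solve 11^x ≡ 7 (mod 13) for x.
5

Baby-step giant-step with step n = ⌈√13⌉ = 4.
Baby steps 11^j mod 13 (j:value) for j=0..3: 0:1, 1:11, 2:4, 3:5.
Giant-step multiplier: 11^(-4) ≡ 11^(12-4) = 11^8 ≡ 9 (mod 13).
Giant steps γ_i = 7·9^i mod 13: γ_0=7, γ_1=11 (in table at j=1).
x = i·n + j = 1·4 + 1 = 5.
Check: 11^5 ≡ 7 (mod 13).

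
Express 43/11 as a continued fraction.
[3; 1, 10]

Euclidean algorithm steps:
43 = 3 × 11 + 10
11 = 1 × 10 + 1
10 = 10 × 1 + 0
Continued fraction: [3; 1, 10]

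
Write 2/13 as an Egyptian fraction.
1/7 + 1/91

Greedy algorithm:
2/13: ceiling(13/2) = 7, use 1/7
1/91: ceiling(91/1) = 91, use 1/91
Result: 2/13 = 1/7 + 1/91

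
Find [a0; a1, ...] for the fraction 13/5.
[2; 1, 1, 2]

Euclidean algorithm steps:
13 = 2 × 5 + 3
5 = 1 × 3 + 2
3 = 1 × 2 + 1
2 = 2 × 1 + 0
Continued fraction: [2; 1, 1, 2]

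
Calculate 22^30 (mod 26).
14

Repeated squaring. Binary of 30 = 11110.
22^1 ≡ 22 (mod 26); 22^2 ≡ 16 (mod 26); 22^4 ≡ 22 (mod 26); 22^8 ≡ 16 (mod 26); 22^16 ≡ 22 (mod 26)
22^30 = 22^2 × 22^4 × 22^8 × 22^16 ≡ 14 (mod 26)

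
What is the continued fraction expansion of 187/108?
[1; 1, 2, 1, 2, 1, 1, 1, 2]

Euclidean algorithm steps:
187 = 1 × 108 + 79
108 = 1 × 79 + 29
79 = 2 × 29 + 21
29 = 1 × 21 + 8
21 = 2 × 8 + 5
8 = 1 × 5 + 3
5 = 1 × 3 + 2
3 = 1 × 2 + 1
2 = 2 × 1 + 0
Continued fraction: [1; 1, 2, 1, 2, 1, 1, 1, 2]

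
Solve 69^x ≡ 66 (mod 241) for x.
83

Baby-step giant-step with step n = ⌈√241⌉ = 16.
Baby steps 69^j mod 241 (j:value) for j=0..15: 0:1, 1:69, 2:182, 3:26, 4:107, 5:153, 6:194, 7:131, 8:122, 9:224, 10:32, 11:39, 12:40, 13:109, 14:50, 15:76.
Giant-step multiplier: 69^(-16) ≡ 69^(240-16) = 69^224 ≡ 54 (mod 241).
Giant steps γ_i = 66·54^i mod 241: γ_0=66, γ_1=190, γ_2=138, γ_3=222, γ_4=179, γ_5=26 (in table at j=3).
x = i·n + j = 5·16 + 3 = 83.
Check: 69^83 ≡ 66 (mod 241).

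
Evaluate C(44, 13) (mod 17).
0

Using Lucas' theorem:
Write n=44 and k=13 in base 17:
n in base 17: [2, 10]
k in base 17: [0, 13]
C(44,13) mod 17 = ∏ C(n_i, k_i) mod 17
Digit binomials (mod 17): C(2,0) = 1; C(10,13) = 0 (k_i > n_i)
Product: 1 × 0 = 0 ≡ 0 (mod 17)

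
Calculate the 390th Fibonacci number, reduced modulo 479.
238

Matrix identity: Q^n = [[F_(n+1), F_n], [F_n, F_(n-1)]] with Q = [[1,1],[1,0]].
n = 390 = 110000110₂. Square-and-multiply, entries mod 479:
Q^1 = [[1,1],[1,0]]
Q^3 = (Q^1)²·Q = [[3,2],[2,1]]
Q^6 = (Q^3)² = [[13,8],[8,5]]
Q^12 = (Q^6)² = [[233,144],[144,89]]
Q^24 = (Q^12)² = [[301,384],[384,396]]
Q^48 = (Q^24)² = [[473,366],[366,107]]
Q^97 = (Q^48)²·Q = [[434,351],[351,83]]
Q^195 = (Q^97)²·Q = [[133,207],[207,405]]
Q^390 = (Q^195)² = [[184,238],[238,425]]
F_390 mod 479 = Q^390[0][1] = 238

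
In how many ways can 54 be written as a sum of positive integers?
386155

p(n) counts ways to write n as a sum of positive integers (order ignored).
Euler's pentagonal recurrence: p(k) = p(k-1) + p(k-2) - p(k-5) - p(k-7) + p(k-12) + p(k-15) - ... (offsets j(3j∓1)/2, signs ++--, p(0)=1, p(<0)=0).
DP table for k = 0..53: p(0)=1, p(1)=1, p(2)=2, p(3)=3, p(4)=5, p(5)=7, p(6)=11, p(7)=15, p(8)=22, p(9)=30, p(10)=42, p(11)=56, p(12)=77, p(13)=101, p(14)=135, p(15)=176, p(16)=231, p(17)=297, p(18)=385, p(19)=490, p(20)=627, p(21)=792, p(22)=1002, p(23)=1255, p(24)=1575, p(25)=1958, p(26)=2436, p(27)=3010, p(28)=3718, p(29)=4565, p(30)=5604, p(31)=6842, p(32)=8349, p(33)=10143, p(34)=12310, p(35)=14883, p(36)=17977, p(37)=21637, p(38)=26015, p(39)=31185, p(40)=37338, p(41)=44583, p(42)=53174, p(43)=63261, p(44)=75175, p(45)=89134, p(46)=105558, p(47)=124754, p(48)=147273, p(49)=173525, p(50)=204226, p(51)=239943, p(52)=281589, p(53)=329931.
Final step: p(54) = p(53) + p(52) - p(49) - p(47) + p(42) + p(39) - p(32) - p(28) + p(19) + p(14) - p(3)
= 329931 + 281589 - 173525 - 124754 + 53174 + 31185 - 8349 - 3718 + 490 + 135 - 3
= 386155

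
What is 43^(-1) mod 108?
103

gcd(43, 108) = 1, so the inverse exists.
Extended Euclidean algorithm on (108, 43):
108 = 2 × 43 + 22  ⟹  22 = (1)·108 + (-2)·43
43 = 1 × 22 + 21  ⟹  21 = (-1)·108 + (3)·43
22 = 1 × 21 + 1  ⟹  1 = (2)·108 + (-5)·43
So (-5)·43 ≡ 1 (mod 108), i.e. 43^(-1) ≡ -5 ≡ 103 (mod 108).
Check: 43 × 103 = 4429 ≡ 1 (mod 108)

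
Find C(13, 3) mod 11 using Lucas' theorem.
0

Using Lucas' theorem:
Write n=13 and k=3 in base 11:
n in base 11: [1, 2]
k in base 11: [0, 3]
C(13,3) mod 11 = ∏ C(n_i, k_i) mod 11
Digit binomials (mod 11): C(1,0) = 1; C(2,3) = 0 (k_i > n_i)
Product: 1 × 0 = 0 ≡ 0 (mod 11)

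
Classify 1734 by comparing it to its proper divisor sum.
abundant

Proper divisors of 1734: sum = 1 + 2 + 3 + 6 + 17 + 34 + 51 + 102 + 289 + 578 + 867 = 1950
Since 1950 > 1734, 1734 is abundant.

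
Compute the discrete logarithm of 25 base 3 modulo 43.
8

Baby-step giant-step with step n = ⌈√43⌉ = 7.
Baby steps 3^j mod 43 (j:value) for j=0..6: 0:1, 1:3, 2:9, 3:27, 4:38, 5:28, 6:41.
Giant-step multiplier: 3^(-7) ≡ 3^(42-7) = 3^35 ≡ 7 (mod 43).
Giant steps γ_i = 25·7^i mod 43: γ_0=25, γ_1=3 (in table at j=1).
x = i·n + j = 1·7 + 1 = 8.
Check: 3^8 ≡ 25 (mod 43).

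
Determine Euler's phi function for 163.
162

163 = 163
φ(n) = n × ∏(1 - 1/p) for each prime p dividing n
φ(163) = 163 × (1 - 1/163) = 162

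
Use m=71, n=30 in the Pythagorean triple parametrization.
(4141, 4260, 5941)

Euclid's formula: a = m² - n², b = 2mn, c = m² + n²
m = 71, n = 30
a = 71² - 30² = 5041 - 900 = 4141
b = 2 × 71 × 30 = 4260
c = 71² + 30² = 5041 + 900 = 5941
Verification: 4141² + 4260² = 17147881 + 18147600 = 35295481 = 5941² ✓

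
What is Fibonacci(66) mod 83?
11

Matrix identity: Q^n = [[F_(n+1), F_n], [F_n, F_(n-1)]] with Q = [[1,1],[1,0]].
n = 66 = 1000010₂. Square-and-multiply, entries mod 83:
Q^1 = [[1,1],[1,0]]
Q^2 = (Q^1)² = [[2,1],[1,1]]
Q^4 = (Q^2)² = [[5,3],[3,2]]
Q^8 = (Q^4)² = [[34,21],[21,13]]
Q^16 = (Q^8)² = [[20,74],[74,29]]
Q^33 = (Q^16)²·Q = [[40,66],[66,57]]
Q^66 = (Q^33)² = [[63,11],[11,52]]
F_66 mod 83 = Q^66[0][1] = 11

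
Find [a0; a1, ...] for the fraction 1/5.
[0; 5]

Euclidean algorithm steps:
1 = 0 × 5 + 1
5 = 5 × 1 + 0
Continued fraction: [0; 5]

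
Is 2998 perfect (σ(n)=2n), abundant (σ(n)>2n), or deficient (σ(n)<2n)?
deficient

Proper divisors of 2998: sum = 1 + 2 + 1499 = 1502
Since 1502 < 2998, 2998 is deficient.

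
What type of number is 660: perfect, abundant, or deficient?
abundant

Proper divisors of 660: sum = 1 + 2 + 3 + 4 + 5 + 6 + 10 + 11 + ... + 132 + 165 + 220 + 330 (23 divisors) = 1356
Since 1356 > 660, 660 is abundant.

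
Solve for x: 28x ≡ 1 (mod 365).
352

gcd(28, 365) = 1, so the inverse exists.
Extended Euclidean algorithm on (365, 28):
365 = 13 × 28 + 1  ⟹  1 = (1)·365 + (-13)·28
So (-13)·28 ≡ 1 (mod 365), i.e. 28^(-1) ≡ -13 ≡ 352 (mod 365).
Check: 28 × 352 = 9856 ≡ 1 (mod 365)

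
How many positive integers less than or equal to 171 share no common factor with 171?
108

171 = 3^2 × 19
φ(n) = n × ∏(1 - 1/p) for each prime p dividing n
φ(171) = 171 × (1 - 1/3) × (1 - 1/19) = 108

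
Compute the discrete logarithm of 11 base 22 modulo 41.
7

Baby-step giant-step with step n = ⌈√41⌉ = 7.
Baby steps 22^j mod 41 (j:value) for j=0..6: 0:1, 1:22, 2:33, 3:29, 4:23, 5:14, 6:21.
Giant-step multiplier: 22^(-7) ≡ 22^(40-7) = 22^33 ≡ 15 (mod 41).
Giant steps γ_i = 11·15^i mod 41: γ_0=11, γ_1=1 (in table at j=0).
x = i·n + j = 1·7 + 0 = 7.
Check: 22^7 ≡ 11 (mod 41).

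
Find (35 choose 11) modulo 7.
0

Using Lucas' theorem:
Write n=35 and k=11 in base 7:
n in base 7: [5, 0]
k in base 7: [1, 4]
C(35,11) mod 7 = ∏ C(n_i, k_i) mod 7
Digit binomials (mod 7): C(5,1) = 5; C(0,4) = 0 (k_i > n_i)
Product: 5 × 0 = 0 ≡ 0 (mod 7)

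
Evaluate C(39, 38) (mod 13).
0

Using Lucas' theorem:
Write n=39 and k=38 in base 13:
n in base 13: [3, 0]
k in base 13: [2, 12]
C(39,38) mod 13 = ∏ C(n_i, k_i) mod 13
Digit binomials (mod 13): C(3,2) = 3; C(0,12) = 0 (k_i > n_i)
Product: 3 × 0 = 0 ≡ 0 (mod 13)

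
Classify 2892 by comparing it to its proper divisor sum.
abundant

Proper divisors of 2892: sum = 1 + 2 + 3 + 4 + 6 + 12 + 241 + 482 + 723 + 964 + 1446 = 3884
Since 3884 > 2892, 2892 is abundant.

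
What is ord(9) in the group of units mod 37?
9

37 is prime, so ord(9) divides φ(37) = 36.
Divisors of 36: 1, 2, 3, 4, 6, 9, 12, 18, 36.
Repeated squaring: 9^1 ≡ 9, 9^2 ≡ 7, 9^4 ≡ 12, 9^8 ≡ 33, 9^16 ≡ 16, 9^32 ≡ 34 (mod 37).
Test 9^d mod 37 for each divisor d in increasing order:
9^1 ≡ 9
9^2 ≡ 7
9^3 = 9^2·9^1 ≡ 26
9^4 ≡ 12
9^6 = 9^4·9^2 ≡ 10
9^9 = 9^8·9^1 ≡ 1  ← first divisor giving 1
The order is 9.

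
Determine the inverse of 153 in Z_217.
139

gcd(153, 217) = 1, so the inverse exists.
Extended Euclidean algorithm on (217, 153):
217 = 1 × 153 + 64  ⟹  64 = (1)·217 + (-1)·153
153 = 2 × 64 + 25  ⟹  25 = (-2)·217 + (3)·153
64 = 2 × 25 + 14  ⟹  14 = (5)·217 + (-7)·153
25 = 1 × 14 + 11  ⟹  11 = (-7)·217 + (10)·153
14 = 1 × 11 + 3  ⟹  3 = (12)·217 + (-17)·153
11 = 3 × 3 + 2  ⟹  2 = (-43)·217 + (61)·153
3 = 1 × 2 + 1  ⟹  1 = (55)·217 + (-78)·153
So (-78)·153 ≡ 1 (mod 217), i.e. 153^(-1) ≡ -78 ≡ 139 (mod 217).
Check: 153 × 139 = 21267 ≡ 1 (mod 217)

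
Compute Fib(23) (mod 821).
743

Matrix identity: Q^n = [[F_(n+1), F_n], [F_n, F_(n-1)]] with Q = [[1,1],[1,0]].
n = 23 = 10111₂. Square-and-multiply, entries mod 821:
Q^1 = [[1,1],[1,0]]
Q^2 = (Q^1)² = [[2,1],[1,1]]
Q^5 = (Q^2)²·Q = [[8,5],[5,3]]
Q^11 = (Q^5)²·Q = [[144,89],[89,55]]
Q^23 = (Q^11)²·Q = [[392,743],[743,470]]
F_23 mod 821 = Q^23[0][1] = 743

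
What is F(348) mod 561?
417

Matrix identity: Q^n = [[F_(n+1), F_n], [F_n, F_(n-1)]] with Q = [[1,1],[1,0]].
n = 348 = 101011100₂. Square-and-multiply, entries mod 561:
Q^1 = [[1,1],[1,0]]
Q^2 = (Q^1)² = [[2,1],[1,1]]
Q^5 = (Q^2)²·Q = [[8,5],[5,3]]
Q^10 = (Q^5)² = [[89,55],[55,34]]
Q^21 = (Q^10)²·Q = [[320,287],[287,33]]
Q^43 = (Q^21)²·Q = [[531,200],[200,331]]
Q^87 = (Q^43)²·Q = [[120,508],[508,173]]
Q^174 = (Q^87)² = [[379,179],[179,200]]
Q^348 = (Q^174)² = [[89,417],[417,233]]
F_348 mod 561 = Q^348[0][1] = 417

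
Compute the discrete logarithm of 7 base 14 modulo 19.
6

Baby-step giant-step with step n = ⌈√19⌉ = 5.
Baby steps 14^j mod 19 (j:value) for j=0..4: 0:1, 1:14, 2:6, 3:8, 4:17.
Giant-step multiplier: 14^(-5) ≡ 14^(18-5) = 14^13 ≡ 2 (mod 19).
Giant steps γ_i = 7·2^i mod 19: γ_0=7, γ_1=14 (in table at j=1).
x = i·n + j = 1·5 + 1 = 6.
Check: 14^6 ≡ 7 (mod 19).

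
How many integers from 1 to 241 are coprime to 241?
240

241 = 241
φ(n) = n × ∏(1 - 1/p) for each prime p dividing n
φ(241) = 241 × (1 - 1/241) = 240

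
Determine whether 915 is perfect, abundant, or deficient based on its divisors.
deficient

Proper divisors of 915: sum = 1 + 3 + 5 + 15 + 61 + 183 + 305 = 573
Since 573 < 915, 915 is deficient.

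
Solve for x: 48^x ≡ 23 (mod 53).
39

Baby-step giant-step with step n = ⌈√53⌉ = 8.
Baby steps 48^j mod 53 (j:value) for j=0..7: 0:1, 1:48, 2:25, 3:34, 4:42, 5:2, 6:43, 7:50.
Giant-step multiplier: 48^(-8) ≡ 48^(52-8) = 48^44 ≡ 46 (mod 53).
Giant steps γ_i = 23·46^i mod 53: γ_0=23, γ_1=51, γ_2=14, γ_3=8, γ_4=50 (in table at j=7).
x = i·n + j = 4·8 + 7 = 39.
Check: 48^39 ≡ 23 (mod 53).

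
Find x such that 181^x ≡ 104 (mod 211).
147

Baby-step giant-step with step n = ⌈√211⌉ = 15.
Baby steps 181^j mod 211 (j:value) for j=0..14: 0:1, 1:181, 2:56, 3:8, 4:182, 5:26, 6:64, 7:190, 8:208, 9:90, 10:43, 11:187, 12:87, 13:133, 14:19.
Giant-step multiplier: 181^(-15) ≡ 181^(210-15) = 181^195 ≡ 67 (mod 211).
Giant steps γ_i = 104·67^i mod 211: γ_0=104, γ_1=5, γ_2=124, γ_3=79, γ_4=18, γ_5=151, γ_6=200, γ_7=107, γ_8=206, γ_9=87 (in table at j=12).
x = i·n + j = 9·15 + 12 = 147.
Check: 181^147 ≡ 104 (mod 211).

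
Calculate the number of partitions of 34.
12310

p(n) counts ways to write n as a sum of positive integers (order ignored).
Euler's pentagonal recurrence: p(k) = p(k-1) + p(k-2) - p(k-5) - p(k-7) + p(k-12) + p(k-15) - ... (offsets j(3j∓1)/2, signs ++--, p(0)=1, p(<0)=0).
DP table for k = 0..33: p(0)=1, p(1)=1, p(2)=2, p(3)=3, p(4)=5, p(5)=7, p(6)=11, p(7)=15, p(8)=22, p(9)=30, p(10)=42, p(11)=56, p(12)=77, p(13)=101, p(14)=135, p(15)=176, p(16)=231, p(17)=297, p(18)=385, p(19)=490, p(20)=627, p(21)=792, p(22)=1002, p(23)=1255, p(24)=1575, p(25)=1958, p(26)=2436, p(27)=3010, p(28)=3718, p(29)=4565, p(30)=5604, p(31)=6842, p(32)=8349, p(33)=10143.
Final step: p(34) = p(33) + p(32) - p(29) - p(27) + p(22) + p(19) - p(12) - p(8)
= 10143 + 8349 - 4565 - 3010 + 1002 + 490 - 77 - 22
= 12310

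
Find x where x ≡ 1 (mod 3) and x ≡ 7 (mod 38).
7

Using Chinese Remainder Theorem:
M = 3 × 38 = 114
M1 = 38, M2 = 3
y1 = 38^(-1) mod 3 = 2
y2 = 3^(-1) mod 38 = 13
x = (1×38×2 + 7×3×13) mod 114 = 7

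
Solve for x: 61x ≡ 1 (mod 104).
29

gcd(61, 104) = 1, so the inverse exists.
Extended Euclidean algorithm on (104, 61):
104 = 1 × 61 + 43  ⟹  43 = (1)·104 + (-1)·61
61 = 1 × 43 + 18  ⟹  18 = (-1)·104 + (2)·61
43 = 2 × 18 + 7  ⟹  7 = (3)·104 + (-5)·61
18 = 2 × 7 + 4  ⟹  4 = (-7)·104 + (12)·61
7 = 1 × 4 + 3  ⟹  3 = (10)·104 + (-17)·61
4 = 1 × 3 + 1  ⟹  1 = (-17)·104 + (29)·61
So (29)·61 ≡ 1 (mod 104), i.e. 61^(-1) ≡ 29 (mod 104).
Check: 61 × 29 = 1769 ≡ 1 (mod 104)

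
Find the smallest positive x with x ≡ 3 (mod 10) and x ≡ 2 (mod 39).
353

Using Chinese Remainder Theorem:
M = 10 × 39 = 390
M1 = 39, M2 = 10
y1 = 39^(-1) mod 10 = 9
y2 = 10^(-1) mod 39 = 4
x = (3×39×9 + 2×10×4) mod 390 = 353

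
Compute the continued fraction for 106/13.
[8; 6, 2]

Euclidean algorithm steps:
106 = 8 × 13 + 2
13 = 6 × 2 + 1
2 = 2 × 1 + 0
Continued fraction: [8; 6, 2]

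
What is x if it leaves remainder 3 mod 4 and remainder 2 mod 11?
35

Using Chinese Remainder Theorem:
M = 4 × 11 = 44
M1 = 11, M2 = 4
y1 = 11^(-1) mod 4 = 3
y2 = 4^(-1) mod 11 = 3
x = (3×11×3 + 2×4×3) mod 44 = 35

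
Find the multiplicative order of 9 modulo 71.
35

71 is prime, so ord(9) divides φ(71) = 70.
Divisors of 70: 1, 2, 5, 7, 10, 14, 35, 70.
Repeated squaring: 9^1 ≡ 9, 9^2 ≡ 10, 9^4 ≡ 29, 9^8 ≡ 60, 9^16 ≡ 50, 9^32 ≡ 15, 9^64 ≡ 12 (mod 71).
Test 9^d mod 71 for each divisor d in increasing order:
9^1 ≡ 9
9^2 ≡ 10
9^5 = 9^4·9^1 ≡ 48
9^7 = 9^4·9^2·9^1 ≡ 54
9^10 = 9^8·9^2 ≡ 32
9^14 = 9^8·9^4·9^2 ≡ 5
9^35 = 9^32·9^2·9^1 ≡ 1  ← first divisor giving 1
The order is 35.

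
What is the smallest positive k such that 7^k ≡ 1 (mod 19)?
3

19 is prime, so ord(7) divides φ(19) = 18.
Divisors of 18: 1, 2, 3, 6, 9, 18.
Repeated squaring: 7^1 ≡ 7, 7^2 ≡ 11, 7^4 ≡ 7, 7^8 ≡ 11, 7^16 ≡ 7 (mod 19).
Test 7^d mod 19 for each divisor d in increasing order:
7^1 ≡ 7
7^2 ≡ 11
7^3 = 7^2·7^1 ≡ 1  ← first divisor giving 1
The order is 3.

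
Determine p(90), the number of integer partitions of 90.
56634173

p(n) counts ways to write n as a sum of positive integers (order ignored).
Euler's pentagonal recurrence: p(k) = p(k-1) + p(k-2) - p(k-5) - p(k-7) + p(k-12) + p(k-15) - ... (offsets j(3j∓1)/2, signs ++--, p(0)=1, p(<0)=0).
DP table for k = 0..89: p(0)=1, p(1)=1, p(2)=2, p(3)=3, p(4)=5, p(5)=7, p(6)=11, p(7)=15, p(8)=22, p(9)=30, p(10)=42, p(11)=56, p(12)=77, p(13)=101, p(14)=135, p(15)=176, p(16)=231, p(17)=297, p(18)=385, p(19)=490, p(20)=627, p(21)=792, p(22)=1002, p(23)=1255, p(24)=1575, p(25)=1958, p(26)=2436, p(27)=3010, p(28)=3718, p(29)=4565, p(30)=5604, p(31)=6842, p(32)=8349, p(33)=10143, p(34)=12310, p(35)=14883, p(36)=17977, p(37)=21637, p(38)=26015, p(39)=31185, p(40)=37338, p(41)=44583, p(42)=53174, p(43)=63261, p(44)=75175, p(45)=89134, p(46)=105558, p(47)=124754, p(48)=147273, p(49)=173525, p(50)=204226, p(51)=239943, p(52)=281589, p(53)=329931, p(54)=386155, p(55)=451276, p(56)=526823, p(57)=614154, p(58)=715220, p(59)=831820, p(60)=966467, p(61)=1121505, p(62)=1300156, p(63)=1505499, p(64)=1741630, p(65)=2012558, p(66)=2323520, p(67)=2679689, p(68)=3087735, p(69)=3554345, p(70)=4087968, p(71)=4697205, p(72)=5392783, p(73)=6185689, p(74)=7089500, p(75)=8118264, p(76)=9289091, p(77)=10619863, p(78)=12132164, p(79)=13848650, p(80)=15796476, p(81)=18004327, p(82)=20506255, p(83)=23338469, p(84)=26543660, p(85)=30167357, p(86)=34262962, p(87)=38887673, p(88)=44108109, p(89)=49995925.
Final step: p(90) = p(89) + p(88) - p(85) - p(83) + p(78) + p(75) - p(68) - p(64) + p(55) + p(50) - p(39) - p(33) + p(20) + p(13)
= 49995925 + 44108109 - 30167357 - 23338469 + 12132164 + 8118264 - 3087735 - 1741630 + 451276 + 204226 - 31185 - 10143 + 627 + 101
= 56634173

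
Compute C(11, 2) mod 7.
6

Using Lucas' theorem:
Write n=11 and k=2 in base 7:
n in base 7: [1, 4]
k in base 7: [0, 2]
C(11,2) mod 7 = ∏ C(n_i, k_i) mod 7
Digit binomials (mod 7): C(1,0) = 1; C(4,2) = 6
Product: 1 × 6 = 6 ≡ 6 (mod 7)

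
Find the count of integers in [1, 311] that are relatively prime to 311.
310

311 = 311
φ(n) = n × ∏(1 - 1/p) for each prime p dividing n
φ(311) = 311 × (1 - 1/311) = 310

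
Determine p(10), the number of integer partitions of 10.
42

p(n) counts ways to write n as a sum of positive integers (order ignored).
Examples: 10; 9 + 1; 8 + 2; 8 + 1 + 1; 7 + 3; ... (42 total)
p(10) = 42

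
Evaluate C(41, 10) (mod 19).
0

Using Lucas' theorem:
Write n=41 and k=10 in base 19:
n in base 19: [2, 3]
k in base 19: [0, 10]
C(41,10) mod 19 = ∏ C(n_i, k_i) mod 19
Digit binomials (mod 19): C(2,0) = 1; C(3,10) = 0 (k_i > n_i)
Product: 1 × 0 = 0 ≡ 0 (mod 19)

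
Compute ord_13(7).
12

13 is prime, so ord(7) divides φ(13) = 12.
Divisors of 12: 1, 2, 3, 4, 6, 12.
Repeated squaring: 7^1 ≡ 7, 7^2 ≡ 10, 7^4 ≡ 9, 7^8 ≡ 3 (mod 13).
Test 7^d mod 13 for each divisor d in increasing order:
7^1 ≡ 7
7^2 ≡ 10
7^3 = 7^2·7^1 ≡ 5
7^4 ≡ 9
7^6 = 7^4·7^2 ≡ 12
7^12 = 7^8·7^4 ≡ 1  ← first divisor giving 1
The order is 12.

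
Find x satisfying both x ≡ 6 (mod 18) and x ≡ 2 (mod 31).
312

Using Chinese Remainder Theorem:
M = 18 × 31 = 558
M1 = 31, M2 = 18
y1 = 31^(-1) mod 18 = 7
y2 = 18^(-1) mod 31 = 19
x = (6×31×7 + 2×18×19) mod 558 = 312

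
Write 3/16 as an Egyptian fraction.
1/6 + 1/48

Greedy algorithm:
3/16: ceiling(16/3) = 6, use 1/6
1/48: ceiling(48/1) = 48, use 1/48
Result: 3/16 = 1/6 + 1/48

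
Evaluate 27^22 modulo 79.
10

Repeated squaring. Binary of 22 = 10110.
27^1 ≡ 27 (mod 79); 27^2 ≡ 18 (mod 79); 27^4 ≡ 8 (mod 79); 27^8 ≡ 64 (mod 79); 27^16 ≡ 67 (mod 79)
27^22 = 27^2 × 27^4 × 27^16 ≡ 10 (mod 79)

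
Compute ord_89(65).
88

89 is prime, so ord(65) divides φ(89) = 88.
Divisors of 88: 1, 2, 4, 8, 11, 22, 44, 88.
Repeated squaring: 65^1 ≡ 65, 65^2 ≡ 42, 65^4 ≡ 73, 65^8 ≡ 78, 65^16 ≡ 32, 65^32 ≡ 45, 65^64 ≡ 67 (mod 89).
Test 65^d mod 89 for each divisor d in increasing order:
65^1 ≡ 65
65^2 ≡ 42
65^4 ≡ 73
65^8 ≡ 78
65^11 = 65^8·65^2·65^1 ≡ 52
65^22 = 65^16·65^4·65^2 ≡ 34
65^44 = 65^32·65^8·65^4 ≡ 88
65^88 = 65^64·65^16·65^8 ≡ 1  ← first divisor giving 1
The order is 88.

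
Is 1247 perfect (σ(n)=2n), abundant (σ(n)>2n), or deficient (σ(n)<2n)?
deficient

Proper divisors of 1247: sum = 1 + 29 + 43 = 73
Since 73 < 1247, 1247 is deficient.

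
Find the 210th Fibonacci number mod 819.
442

Matrix identity: Q^n = [[F_(n+1), F_n], [F_n, F_(n-1)]] with Q = [[1,1],[1,0]].
n = 210 = 11010010₂. Square-and-multiply, entries mod 819:
Q^1 = [[1,1],[1,0]]
Q^3 = (Q^1)²·Q = [[3,2],[2,1]]
Q^6 = (Q^3)² = [[13,8],[8,5]]
Q^13 = (Q^6)²·Q = [[377,233],[233,144]]
Q^26 = (Q^13)² = [[677,181],[181,496]]
Q^52 = (Q^26)² = [[509,192],[192,317]]
Q^105 = (Q^52)²·Q = [[811,286],[286,525]]
Q^210 = (Q^105)² = [[779,442],[442,337]]
F_210 mod 819 = Q^210[0][1] = 442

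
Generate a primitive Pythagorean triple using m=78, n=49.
(3683, 7644, 8485)

Euclid's formula: a = m² - n², b = 2mn, c = m² + n²
m = 78, n = 49
a = 78² - 49² = 6084 - 2401 = 3683
b = 2 × 78 × 49 = 7644
c = 78² + 49² = 6084 + 2401 = 8485
Verification: 3683² + 7644² = 13564489 + 58430736 = 71995225 = 8485² ✓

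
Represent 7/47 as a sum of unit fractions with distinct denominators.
1/7 + 1/165 + 1/54285

Greedy algorithm:
7/47: ceiling(47/7) = 7, use 1/7
2/329: ceiling(329/2) = 165, use 1/165
1/54285: ceiling(54285/1) = 54285, use 1/54285
Result: 7/47 = 1/7 + 1/165 + 1/54285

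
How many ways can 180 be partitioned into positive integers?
684957390936

p(n) counts ways to write n as a sum of positive integers (order ignored).
Euler's pentagonal recurrence: p(k) = p(k-1) + p(k-2) - p(k-5) - p(k-7) + p(k-12) + p(k-15) - ... (offsets j(3j∓1)/2, signs ++--, p(0)=1, p(<0)=0).
DP table for k = 0..179: p(0)=1, p(1)=1, p(2)=2, p(3)=3, p(4)=5, p(5)=7, p(6)=11, p(7)=15, p(8)=22, p(9)=30, p(10)=42, p(11)=56, p(12)=77, p(13)=101, p(14)=135, p(15)=176, p(16)=231, p(17)=297, p(18)=385, p(19)=490, p(20)=627, p(21)=792, p(22)=1002, p(23)=1255, p(24)=1575, p(25)=1958, p(26)=2436, p(27)=3010, p(28)=3718, p(29)=4565, p(30)=5604, p(31)=6842, p(32)=8349, p(33)=10143, p(34)=12310, p(35)=14883, p(36)=17977, p(37)=21637, p(38)=26015, p(39)=31185, p(40)=37338, p(41)=44583, p(42)=53174, p(43)=63261, p(44)=75175, p(45)=89134, p(46)=105558, p(47)=124754, p(48)=147273, p(49)=173525, p(50)=204226, p(51)=239943, p(52)=281589, p(53)=329931, p(54)=386155, p(55)=451276, p(56)=526823, p(57)=614154, p(58)=715220, p(59)=831820, p(60)=966467, p(61)=1121505, p(62)=1300156, p(63)=1505499, p(64)=1741630, p(65)=2012558, p(66)=2323520, p(67)=2679689, p(68)=3087735, p(69)=3554345, p(70)=4087968, p(71)=4697205, p(72)=5392783, p(73)=6185689, p(74)=7089500, p(75)=8118264, p(76)=9289091, p(77)=10619863, p(78)=12132164, p(79)=13848650, p(80)=15796476, p(81)=18004327, p(82)=20506255, p(83)=23338469, p(84)=26543660, p(85)=30167357, p(86)=34262962, p(87)=38887673, p(88)=44108109, p(89)=49995925, p(90)=56634173, p(91)=64112359, p(92)=72533807, p(93)=82010177, p(94)=92669720, p(95)=104651419, p(96)=118114304, p(97)=133230930, p(98)=150198136, p(99)=169229875, p(100)=190569292, p(101)=214481126, p(102)=241265379, p(103)=271248950, p(104)=304801365, p(105)=342325709, p(106)=384276336, p(107)=431149389, p(108)=483502844, p(109)=541946240, p(110)=607163746, p(111)=679903203, p(112)=761002156, p(113)=851376628, p(114)=952050665, p(115)=1064144451, p(116)=1188908248, p(117)=1327710076, p(118)=1482074143, p(119)=1653668665, p(120)=1844349560, p(121)=2056148051, p(122)=2291320912, p(123)=2552338241, p(124)=2841940500, p(125)=3163127352, p(126)=3519222692, p(127)=3913864295, p(128)=4351078600, p(129)=4835271870, p(130)=5371315400, p(131)=5964539504, p(132)=6620830889, p(133)=7346629512, p(134)=8149040695, p(135)=9035836076, p(136)=10015581680, p(137)=11097645016, p(138)=12292341831, p(139)=13610949895, p(140)=15065878135, p(141)=16670689208, p(142)=18440293320, p(143)=20390982757, p(144)=22540654445, p(145)=24908858009, p(146)=27517052599, p(147)=30388671978, p(148)=33549419497, p(149)=37027355200, p(150)=40853235313, p(151)=45060624582, p(152)=49686288421, p(153)=54770336324, p(154)=60356673280, p(155)=66493182097, p(156)=73232243759, p(157)=80630964769, p(158)=88751778802, p(159)=97662728555, p(160)=107438159466, p(161)=118159068427, p(162)=129913904637, p(163)=142798995930, p(164)=156919475295, p(165)=172389800255, p(166)=189334822579, p(167)=207890420102, p(168)=228204732751, p(169)=250438925115, p(170)=274768617130, p(171)=301384802048, p(172)=330495499613, p(173)=362326859895, p(174)=397125074750, p(175)=435157697830, p(176)=476715857290, p(177)=522115831195, p(178)=571701605655, p(179)=625846753120.
Final step: p(180) = p(179) + p(178) - p(175) - p(173) + p(168) + p(165) - p(158) - p(154) + p(145) + p(140) - p(129) - p(123) + p(110) + p(103) - p(88) - p(80) + p(63) + p(54) - p(35) - p(25) + p(4)
= 625846753120 + 571701605655 - 435157697830 - 362326859895 + 228204732751 + 172389800255 - 88751778802 - 60356673280 + 24908858009 + 15065878135 - 4835271870 - 2552338241 + 607163746 + 271248950 - 44108109 - 15796476 + 1505499 + 386155 - 14883 - 1958 + 5
= 684957390936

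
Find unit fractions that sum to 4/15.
1/4 + 1/60

Greedy algorithm:
4/15: ceiling(15/4) = 4, use 1/4
1/60: ceiling(60/1) = 60, use 1/60
Result: 4/15 = 1/4 + 1/60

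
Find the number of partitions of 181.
749474411781

p(n) counts ways to write n as a sum of positive integers (order ignored).
Euler's pentagonal recurrence: p(k) = p(k-1) + p(k-2) - p(k-5) - p(k-7) + p(k-12) + p(k-15) - ... (offsets j(3j∓1)/2, signs ++--, p(0)=1, p(<0)=0).
DP table for k = 0..180: p(0)=1, p(1)=1, p(2)=2, p(3)=3, p(4)=5, p(5)=7, p(6)=11, p(7)=15, p(8)=22, p(9)=30, p(10)=42, p(11)=56, p(12)=77, p(13)=101, p(14)=135, p(15)=176, p(16)=231, p(17)=297, p(18)=385, p(19)=490, p(20)=627, p(21)=792, p(22)=1002, p(23)=1255, p(24)=1575, p(25)=1958, p(26)=2436, p(27)=3010, p(28)=3718, p(29)=4565, p(30)=5604, p(31)=6842, p(32)=8349, p(33)=10143, p(34)=12310, p(35)=14883, p(36)=17977, p(37)=21637, p(38)=26015, p(39)=31185, p(40)=37338, p(41)=44583, p(42)=53174, p(43)=63261, p(44)=75175, p(45)=89134, p(46)=105558, p(47)=124754, p(48)=147273, p(49)=173525, p(50)=204226, p(51)=239943, p(52)=281589, p(53)=329931, p(54)=386155, p(55)=451276, p(56)=526823, p(57)=614154, p(58)=715220, p(59)=831820, p(60)=966467, p(61)=1121505, p(62)=1300156, p(63)=1505499, p(64)=1741630, p(65)=2012558, p(66)=2323520, p(67)=2679689, p(68)=3087735, p(69)=3554345, p(70)=4087968, p(71)=4697205, p(72)=5392783, p(73)=6185689, p(74)=7089500, p(75)=8118264, p(76)=9289091, p(77)=10619863, p(78)=12132164, p(79)=13848650, p(80)=15796476, p(81)=18004327, p(82)=20506255, p(83)=23338469, p(84)=26543660, p(85)=30167357, p(86)=34262962, p(87)=38887673, p(88)=44108109, p(89)=49995925, p(90)=56634173, p(91)=64112359, p(92)=72533807, p(93)=82010177, p(94)=92669720, p(95)=104651419, p(96)=118114304, p(97)=133230930, p(98)=150198136, p(99)=169229875, p(100)=190569292, p(101)=214481126, p(102)=241265379, p(103)=271248950, p(104)=304801365, p(105)=342325709, p(106)=384276336, p(107)=431149389, p(108)=483502844, p(109)=541946240, p(110)=607163746, p(111)=679903203, p(112)=761002156, p(113)=851376628, p(114)=952050665, p(115)=1064144451, p(116)=1188908248, p(117)=1327710076, p(118)=1482074143, p(119)=1653668665, p(120)=1844349560, p(121)=2056148051, p(122)=2291320912, p(123)=2552338241, p(124)=2841940500, p(125)=3163127352, p(126)=3519222692, p(127)=3913864295, p(128)=4351078600, p(129)=4835271870, p(130)=5371315400, p(131)=5964539504, p(132)=6620830889, p(133)=7346629512, p(134)=8149040695, p(135)=9035836076, p(136)=10015581680, p(137)=11097645016, p(138)=12292341831, p(139)=13610949895, p(140)=15065878135, p(141)=16670689208, p(142)=18440293320, p(143)=20390982757, p(144)=22540654445, p(145)=24908858009, p(146)=27517052599, p(147)=30388671978, p(148)=33549419497, p(149)=37027355200, p(150)=40853235313, p(151)=45060624582, p(152)=49686288421, p(153)=54770336324, p(154)=60356673280, p(155)=66493182097, p(156)=73232243759, p(157)=80630964769, p(158)=88751778802, p(159)=97662728555, p(160)=107438159466, p(161)=118159068427, p(162)=129913904637, p(163)=142798995930, p(164)=156919475295, p(165)=172389800255, p(166)=189334822579, p(167)=207890420102, p(168)=228204732751, p(169)=250438925115, p(170)=274768617130, p(171)=301384802048, p(172)=330495499613, p(173)=362326859895, p(174)=397125074750, p(175)=435157697830, p(176)=476715857290, p(177)=522115831195, p(178)=571701605655, p(179)=625846753120, p(180)=684957390936.
Final step: p(181) = p(180) + p(179) - p(176) - p(174) + p(169) + p(166) - p(159) - p(155) + p(146) + p(141) - p(130) - p(124) + p(111) + p(104) - p(89) - p(81) + p(64) + p(55) - p(36) - p(26) + p(5)
= 684957390936 + 625846753120 - 476715857290 - 397125074750 + 250438925115 + 189334822579 - 97662728555 - 66493182097 + 27517052599 + 16670689208 - 5371315400 - 2841940500 + 679903203 + 304801365 - 49995925 - 18004327 + 1741630 + 451276 - 17977 - 2436 + 7
= 749474411781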